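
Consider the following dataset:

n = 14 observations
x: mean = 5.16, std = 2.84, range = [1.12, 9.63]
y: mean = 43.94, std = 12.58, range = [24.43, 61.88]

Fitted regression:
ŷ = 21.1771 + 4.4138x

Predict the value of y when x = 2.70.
ŷ = 33.0944

x = 2.70 lies inside the observed range [1.12, 9.63], so the fitted equation applies directly:

ŷ = 21.1771 + 4.4138 × 2.70
ŷ = 21.1771 + 11.9173
ŷ = 33.0944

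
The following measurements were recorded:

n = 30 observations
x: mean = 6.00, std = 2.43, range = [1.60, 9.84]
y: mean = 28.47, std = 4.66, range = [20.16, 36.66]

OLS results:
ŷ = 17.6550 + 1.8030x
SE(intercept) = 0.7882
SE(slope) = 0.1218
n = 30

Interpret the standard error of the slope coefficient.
SE(slope) = 0.1218 measures the uncertainty in the estimated slope. The coefficient is estimated precisely (SE/|β̂₁| = 6.8%).

SE(β̂₁) = 0.1218 says: if we drew many samples of n = 30 from the same population and refit each time, the fitted slopes would scatter with a standard deviation of roughly 0.1218 around the true β₁.

Relative precision:
- SE / |β̂₁| = 0.1218 / 1.8030 = 6.8%
- Rule of thumb (under 20%: precise; 20% to under 50%: moderately precise; 50% or more: imprecise) → precise

Link to interval estimation: a confidence interval for β₁ is β̂₁ ± t* × 0.1218, so SE sets the half-width per unit of t*.

What drives SE(β̂₁): larger n (here n = 30) → smaller SE; wider spread of x values → smaller SE; more residual scatter → larger SE.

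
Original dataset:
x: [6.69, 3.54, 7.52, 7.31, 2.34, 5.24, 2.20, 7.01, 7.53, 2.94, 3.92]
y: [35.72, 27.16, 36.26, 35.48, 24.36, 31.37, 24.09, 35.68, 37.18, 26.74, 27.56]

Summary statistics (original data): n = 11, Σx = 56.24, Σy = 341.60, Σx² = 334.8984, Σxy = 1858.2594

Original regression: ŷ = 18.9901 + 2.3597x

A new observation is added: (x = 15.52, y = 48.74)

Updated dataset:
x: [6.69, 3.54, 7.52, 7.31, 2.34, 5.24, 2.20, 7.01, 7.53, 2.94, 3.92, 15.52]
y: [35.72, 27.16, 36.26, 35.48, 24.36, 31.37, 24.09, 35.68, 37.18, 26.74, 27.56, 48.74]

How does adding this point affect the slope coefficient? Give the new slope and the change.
Adding the point moves β₁ from 2.3597 to 1.9126, i.e. it decreases by 0.4471 (-18.9%).

The new point has HIGH LEVERAGE: x = 15.52 is far from the original mean x̄ = 56.24/11 ≈ 5.11 (original range [2.20, 7.53]).

Step 1: Update the sums with the new point (n goes from 11 to 12)
Σx  = 56.24 + 15.52 = 71.76
Σy  = 341.60 + 48.74 = 390.34
Σx² = 334.8984 + 15.52² = 334.8984 + 240.8704 = 575.7688
Σxy = 1858.2594 + 15.52×48.74 = 1858.2594 + 756.4448 = 2614.7042

Step 2: Recompute the slope with b₁ = (nΣxy − ΣxΣy) / (nΣx² − (Σx)²)
Numerator   = 12×2614.7042 − 71.76×390.34 = 31376.4504 − 28010.7984 = 3365.6520
Denominator = 12×575.7688 − 71.76² = 6909.2256 − 5149.4976 = 1759.7280
b₁(new) = 3365.6520 / 1759.7280 = 1.9126

(Same formula on the original sums: (11×1858.2594 − 56.24×341.60) / (11×334.8984 − 56.24²) = 1229.2694 / 520.9448 = 2.3597, matching the given fit.)

Step 3: Change in slope
Δβ₁ = 1.9126 − 2.3597 = -0.4471
Relative change = -0.4471 / 2.3597 × 100% = -18.9%
→ the slope decreases when the point is added.

A high-leverage point only changes the slope if it is off the original line; here y = 48.74 is below the original trend, so the slope decreases.
In practice: refit with and without it and report both if conclusions differ.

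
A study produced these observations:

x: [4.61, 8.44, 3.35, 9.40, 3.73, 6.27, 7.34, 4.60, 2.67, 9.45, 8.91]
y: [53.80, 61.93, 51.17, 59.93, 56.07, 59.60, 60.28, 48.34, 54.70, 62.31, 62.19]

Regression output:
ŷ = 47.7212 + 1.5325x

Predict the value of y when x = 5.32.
ŷ = 55.8741

x = 5.32 lies inside the observed range [2.67, 9.45], so the fitted equation applies directly:

ŷ = 47.7212 + 1.5325 × 5.32
ŷ = 47.7212 + 8.1529
ŷ = 55.8741

This is a point prediction; actual observations scatter around it by roughly the residual standard deviation.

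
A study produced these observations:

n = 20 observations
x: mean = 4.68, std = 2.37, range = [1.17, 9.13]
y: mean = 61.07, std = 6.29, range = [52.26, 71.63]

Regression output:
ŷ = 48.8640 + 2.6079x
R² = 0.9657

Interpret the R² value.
R² = 0.9657 means 96.57% of the variation in y is explained by the linear relationship with x. This indicates a strong fit.

R² (coefficient of determination) measures the proportion of variance in y explained by the regression model.

Here R² = 0.9657:
- Explained: 96.57% of the variation in y
- Unexplained (residual): 100% − 96.57% = 3.43%
- Rule of thumb (below 0.3 weak; 0.3 to below 0.7 moderate; 0.7 and above strong) → strong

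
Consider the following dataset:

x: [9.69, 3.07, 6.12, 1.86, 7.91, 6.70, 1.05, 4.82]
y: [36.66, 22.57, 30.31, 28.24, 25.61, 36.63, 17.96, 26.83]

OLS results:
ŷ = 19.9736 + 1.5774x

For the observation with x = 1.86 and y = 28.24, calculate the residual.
Residual = 5.3324

The residual is the difference between the actual value and the predicted value:

Residual = y - ŷ

Step 1: Calculate predicted value
ŷ = 19.9736 + 1.5774 × 1.86
ŷ = 22.9076

Step 2: Calculate residual
Residual = 28.24 - 22.9076
Residual = 5.3324

Sign check: y > ŷ, so the point is above the line and the fit underestimates here.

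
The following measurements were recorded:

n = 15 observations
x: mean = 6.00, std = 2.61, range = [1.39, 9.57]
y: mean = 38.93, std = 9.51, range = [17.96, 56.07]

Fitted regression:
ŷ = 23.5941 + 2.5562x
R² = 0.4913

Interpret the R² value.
R² = 0.4913 means 49.13% of the variation in y is explained by the linear relationship with x. This indicates a moderate fit.

R² (coefficient of determination) measures the proportion of variance in y explained by the regression model.

Here R² = 0.4913:
- Explained: 49.13% of the variation in y
- Unexplained (residual): 100% − 49.13% = 50.87%
- Rule of thumb (below 0.3 weak; 0.3 to below 0.7 moderate; 0.7 and above strong) → moderate

Note: R² says nothing about causation, and a high R² does not by itself mean the linear form is appropriate — check the residuals.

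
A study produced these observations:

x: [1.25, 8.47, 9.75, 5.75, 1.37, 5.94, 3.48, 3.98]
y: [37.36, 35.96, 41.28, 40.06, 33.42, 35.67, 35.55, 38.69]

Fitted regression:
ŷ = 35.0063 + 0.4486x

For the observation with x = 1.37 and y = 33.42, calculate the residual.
Residual = -2.2009

The residual is the difference between the actual value and the predicted value:

Residual = y - ŷ

Step 1: Calculate predicted value
ŷ = 35.0063 + 0.4486 × 1.37
ŷ = 35.6209

Step 2: Calculate residual
Residual = 33.42 - 35.6209
Residual = -2.2009

Interpretation: the model overestimates the actual value by 2.2009 at this point (negative residual → observation lies below the fitted line).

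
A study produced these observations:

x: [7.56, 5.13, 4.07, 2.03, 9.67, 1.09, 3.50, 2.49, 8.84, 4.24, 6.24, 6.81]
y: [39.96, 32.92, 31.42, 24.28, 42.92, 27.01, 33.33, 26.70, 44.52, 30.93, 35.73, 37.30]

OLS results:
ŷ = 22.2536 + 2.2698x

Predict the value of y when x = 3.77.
ŷ = 30.8107

x = 3.77 lies inside the observed range [1.09, 9.67], so the fitted equation applies directly:

ŷ = 22.2536 + 2.2698 × 3.77
ŷ = 22.2536 + 8.5571
ŷ = 30.8107

This is a point prediction; actual observations scatter around it by roughly the residual standard deviation.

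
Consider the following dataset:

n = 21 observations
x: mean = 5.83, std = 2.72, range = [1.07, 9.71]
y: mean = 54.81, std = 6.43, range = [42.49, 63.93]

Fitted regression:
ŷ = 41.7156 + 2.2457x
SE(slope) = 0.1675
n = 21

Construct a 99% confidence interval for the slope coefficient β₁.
The 99% CI for β₁ is (1.7665, 2.7249)

Confidence interval for the slope:

The 99% CI for β₁ is: β̂₁ ± t*(α/2, n-2) × SE(β̂₁)

Step 1: Find critical t-value
- Confidence level = 0.99
- Degrees of freedom = n - 2 = 21 - 2 = 19
- t*(α/2, 19) = 2.8609

Step 2: Calculate margin of error
Margin = 2.8609 × 0.1675 = 0.4792

Step 3: Construct interval
CI = 2.2457 ± 0.4792
CI = (1.7665, 2.7249)

Interpretation: each one-unit increase in x is associated with a change in mean y of between 1.7665 and 2.7249, with 99% confidence.
The interval does not include 0, suggesting a significant linear relationship.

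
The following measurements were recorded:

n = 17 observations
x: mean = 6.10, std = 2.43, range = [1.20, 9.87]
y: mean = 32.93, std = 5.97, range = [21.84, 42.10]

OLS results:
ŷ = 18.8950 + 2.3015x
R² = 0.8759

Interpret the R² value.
About 87.59% of the variability in y is accounted for by the regression on x (R² = 0.8759) — a strong linear fit.

The coefficient of determination R² is the fraction of the total variation in y that the fitted line accounts for.

Here R² = 0.8759:
- Explained: 87.59% of the variation in y
- Unexplained (residual): 100% − 87.59% = 12.41%
- Rule of thumb (below 0.3 weak; 0.3 to below 0.7 moderate; 0.7 and above strong) → strong

Equivalently, for simple linear regression R² = r², so |r| = √0.8759 ≈ 0.9359.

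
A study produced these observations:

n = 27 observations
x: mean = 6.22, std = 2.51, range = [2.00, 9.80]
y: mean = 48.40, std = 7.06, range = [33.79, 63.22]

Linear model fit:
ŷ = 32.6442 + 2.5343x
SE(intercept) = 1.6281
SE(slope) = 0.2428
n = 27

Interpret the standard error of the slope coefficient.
SE(slope) = 0.2428 measures the uncertainty in the estimated slope. The coefficient is estimated precisely (SE/|β̂₁| = 9.6%).

SE(β̂₁) = s / √Sxx, where s is the residual standard deviation and Sxx = Σ(x − x̄)². It is the yardstick for how far β̂₁ = 2.5343 could plausibly be from the true slope.

Relative precision:
- SE / |β̂₁| = 0.2428 / 2.5343 = 9.6%
- Rule of thumb (under 20%: precise; 20% to under 50%: moderately precise; 50% or more: imprecise) → precise

Link to interval estimation: a confidence interval for β₁ is β̂₁ ± t* × 0.2428, so SE sets the half-width per unit of t*.

What drives SE(β̂₁): wider spread of x values → smaller SE; larger n (here n = 27) → smaller SE; more residual scatter → larger SE.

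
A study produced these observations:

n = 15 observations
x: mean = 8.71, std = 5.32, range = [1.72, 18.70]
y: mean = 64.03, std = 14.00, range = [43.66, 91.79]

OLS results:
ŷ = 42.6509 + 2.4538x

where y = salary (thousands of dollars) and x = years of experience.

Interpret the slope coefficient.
For each additional year of experience, predicted salary increases by approximately 2.4538 thousand dollars.

The slope β₁ = 2.4538 gives the rate at which the fitted salary changes with experience.

Interpretation:
- Experience up by 1 year → predicted salary increases by 2.4538 thousand dollars
- The effect is assumed constant over the observed range of x (linearity)
- The sign (+) gives the direction; the magnitude 2.4538 gives the size of the effect per year

(β₀ = 42.6509 is the fitted value at x = 0 and is not part of the slope interpretation.)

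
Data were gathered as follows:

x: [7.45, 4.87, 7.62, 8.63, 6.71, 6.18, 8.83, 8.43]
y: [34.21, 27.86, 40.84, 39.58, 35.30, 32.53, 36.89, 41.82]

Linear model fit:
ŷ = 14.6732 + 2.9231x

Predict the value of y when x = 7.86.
ŷ = 37.6488

Plug x = 7.86 into the fitted line:

ŷ = 14.6732 + 2.9231 × 7.86
ŷ = 14.6732 + 22.9756
ŷ = 37.6488

This is a point prediction; actual observations scatter around it by roughly the residual standard deviation.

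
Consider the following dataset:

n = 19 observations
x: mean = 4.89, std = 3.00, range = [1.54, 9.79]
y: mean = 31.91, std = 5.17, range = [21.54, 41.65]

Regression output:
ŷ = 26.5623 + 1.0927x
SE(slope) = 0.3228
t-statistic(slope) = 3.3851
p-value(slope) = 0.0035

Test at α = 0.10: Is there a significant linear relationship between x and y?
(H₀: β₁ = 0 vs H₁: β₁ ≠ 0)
p-value = 0.0035 < α = 0.10, so we reject H₀. The relationship is significant.

Hypothesis test for the slope coefficient:

H₀: β₁ = 0 (no linear relationship)
H₁: β₁ ≠ 0 (linear relationship exists)

Test statistic: t = β̂₁ / SE(β̂₁) = 1.0927 / 0.3228 = 3.3851

p = 0.0035: how often a slope estimate this far from 0 (in SE units) would arise by chance if β₁ were truly 0.

Decision rule: reject H₀ if p-value < α.
p-value = 0.0035 < α = 0.10 → reject H₀.

At α = 0.10 the data do provide convincing evidence of a nonzero slope.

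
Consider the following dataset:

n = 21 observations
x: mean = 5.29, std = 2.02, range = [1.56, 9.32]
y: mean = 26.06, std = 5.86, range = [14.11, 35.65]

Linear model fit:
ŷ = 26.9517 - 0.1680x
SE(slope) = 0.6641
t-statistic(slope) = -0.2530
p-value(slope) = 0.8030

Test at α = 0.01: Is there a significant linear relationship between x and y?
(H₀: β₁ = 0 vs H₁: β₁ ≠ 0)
p-value = 0.8030 ≥ α = 0.01, so we fail to reject H₀. The relationship is not significant.

Hypothesis test for the slope coefficient:

H₀: β₁ = 0 (no linear relationship)
H₁: β₁ ≠ 0 (linear relationship exists)

Test statistic: t = β̂₁ / SE(β̂₁) = -0.1680 / 0.6641 = -0.2530

With df = 19, the two-sided p-value for |t| = 0.2530 is 0.8030.

Decision rule: reject H₀ if p-value < α.
p-value = 0.8030 ≥ α = 0.01 → fail to reject H₀.

At α = 0.01 the data do not provide convincing evidence of a nonzero slope.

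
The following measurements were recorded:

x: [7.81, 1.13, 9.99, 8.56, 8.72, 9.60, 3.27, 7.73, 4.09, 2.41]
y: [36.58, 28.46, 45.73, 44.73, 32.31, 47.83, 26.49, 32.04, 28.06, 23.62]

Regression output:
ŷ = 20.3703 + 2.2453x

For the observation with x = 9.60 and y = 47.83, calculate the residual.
Residual = 5.9048

The residual is the difference between the actual value and the predicted value:

Residual = y - ŷ

Step 1: Calculate predicted value
ŷ = 20.3703 + 2.2453 × 9.60
ŷ = 41.9252

Step 2: Calculate residual
Residual = 47.83 - 41.9252
Residual = 5.9048

The residual is positive, so the observed y = 47.83 sits above the regression line (the line underestimates it by 5.9048).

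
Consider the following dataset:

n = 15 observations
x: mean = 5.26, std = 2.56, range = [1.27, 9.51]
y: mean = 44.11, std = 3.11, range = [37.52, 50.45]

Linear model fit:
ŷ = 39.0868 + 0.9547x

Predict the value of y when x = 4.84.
ŷ = 43.7075

To predict y for x = 4.84, substitute into the regression equation:

ŷ = 39.0868 + 0.9547 × 4.84
ŷ = 39.0868 + 4.6207
ŷ = 43.7075

This is a point prediction; actual observations scatter around it by roughly the residual standard deviation.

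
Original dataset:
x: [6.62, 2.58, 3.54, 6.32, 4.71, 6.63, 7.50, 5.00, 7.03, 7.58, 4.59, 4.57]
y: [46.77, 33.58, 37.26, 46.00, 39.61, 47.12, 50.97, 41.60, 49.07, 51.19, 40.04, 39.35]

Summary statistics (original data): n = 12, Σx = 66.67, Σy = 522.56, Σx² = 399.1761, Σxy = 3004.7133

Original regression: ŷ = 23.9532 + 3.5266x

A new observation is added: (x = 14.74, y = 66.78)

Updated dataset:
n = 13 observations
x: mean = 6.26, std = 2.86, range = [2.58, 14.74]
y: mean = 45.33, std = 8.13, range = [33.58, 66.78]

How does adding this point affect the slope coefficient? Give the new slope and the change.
New slope β₁ = 2.7987 versus 3.5266 before: a change of -0.7279 (-20.6%).

x = 14.74 lies well outside the original x-range [2.58, 7.58] (x̄ ≈ 5.56), so this observation has high leverage and can move the slope substantially.

Step 1: Update the sums with the new point (n goes from 12 to 13)
Σx  = 66.67 + 14.74 = 81.41
Σy  = 522.56 + 66.78 = 589.34
Σx² = 399.1761 + 14.74² = 399.1761 + 217.2676 = 616.4437
Σxy = 3004.7133 + 14.74×66.78 = 3004.7133 + 984.3372 = 3989.0505

Step 2: Recompute the slope with b₁ = (nΣxy − ΣxΣy) / (nΣx² − (Σx)²)
Numerator   = 13×3989.0505 − 81.41×589.34 = 51857.6565 − 47978.1694 = 3879.4871
Denominator = 13×616.4437 − 81.41² = 8013.7681 − 6627.5881 = 1386.1800
b₁(new) = 3879.4871 / 1386.1800 = 2.7987

(Same formula on the original sums: (12×3004.7133 − 66.67×522.56) / (12×399.1761 − 66.67²) = 1217.4844 / 345.2243 = 3.5266, matching the given fit.)

Step 3: Change in slope
Δβ₁ = 2.7987 − 3.5266 = -0.7279
Relative change = -0.7279 / 3.5266 × 100% = -20.6%
→ the slope decreases when the point is added.

A high-leverage point only changes the slope if it is off the original line; here y = 66.78 is below the original trend, so the slope decreases.
In practice: examine leverage (hᵢ) and Cook's distance rather than deleting it automatically.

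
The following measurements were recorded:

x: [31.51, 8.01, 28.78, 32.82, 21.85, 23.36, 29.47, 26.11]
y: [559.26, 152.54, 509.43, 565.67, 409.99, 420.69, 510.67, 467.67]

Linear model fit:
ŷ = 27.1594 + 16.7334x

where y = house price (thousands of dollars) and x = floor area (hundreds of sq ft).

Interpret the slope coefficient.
On average, house price is about 16.7334 thousand dollars higher for every extra hundred sq ft of floor area.

The slope coefficient β₁ = 16.7334 represents the marginal effect of floor area on house price.

Interpretation:
- Floor area up by 1 hundred sq ft → predicted house price increases by 16.7334 thousand dollars
- The effect is assumed constant over the observed range of x (linearity)

(β₀ = 27.1594 is the fitted value at x = 0 and is not part of the slope interpretation.)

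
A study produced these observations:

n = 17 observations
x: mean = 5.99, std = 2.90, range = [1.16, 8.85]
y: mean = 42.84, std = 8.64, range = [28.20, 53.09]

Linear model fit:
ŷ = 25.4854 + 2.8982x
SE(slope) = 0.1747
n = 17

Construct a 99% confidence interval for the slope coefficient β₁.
The 99% CI for β₁ is (2.3834, 3.4130)

Confidence interval for the slope:

The 99% CI for β₁ is: β̂₁ ± t*(α/2, n-2) × SE(β̂₁)

Step 1: Find critical t-value
- Confidence level = 0.99
- Degrees of freedom = n - 2 = 17 - 2 = 15
- t*(α/2, 15) = 2.9467

Step 2: Calculate margin of error
Margin = 2.9467 × 0.1747 = 0.5148

Step 3: Construct interval
CI = 2.8982 ± 0.5148
CI = (2.3834, 3.4130)

Interpretation: each one-unit increase in x is associated with a change in mean y of between 2.3834 and 3.4130, with 99% confidence.
Both endpoints are positive, so the data support a genuinely positive slope at this confidence level.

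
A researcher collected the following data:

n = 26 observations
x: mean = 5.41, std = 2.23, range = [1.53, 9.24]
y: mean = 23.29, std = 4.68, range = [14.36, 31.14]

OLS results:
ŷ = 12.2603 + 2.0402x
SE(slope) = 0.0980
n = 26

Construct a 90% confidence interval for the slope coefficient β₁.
The 90% CI for β₁ is (1.8725, 2.2079)

Confidence interval for the slope:

The 90% CI for β₁ is: β̂₁ ± t*(α/2, n-2) × SE(β̂₁)

Step 1: Find critical t-value
- Confidence level = 0.9
- Degrees of freedom = n - 2 = 26 - 2 = 24
- t*(α/2, 24) = 1.7109

Step 2: Calculate margin of error
Margin = 1.7109 × 0.0980 = 0.1677

Step 3: Construct interval
CI = 2.0402 ± 0.1677
CI = (1.8725, 2.2079)

Interpretation: each one-unit increase in x is associated with a change in mean y of between 1.8725 and 2.2079, with 90% confidence.
Since 0 is outside the interval, a two-sided test at α = 0.10 would reject H₀: β₁ = 0.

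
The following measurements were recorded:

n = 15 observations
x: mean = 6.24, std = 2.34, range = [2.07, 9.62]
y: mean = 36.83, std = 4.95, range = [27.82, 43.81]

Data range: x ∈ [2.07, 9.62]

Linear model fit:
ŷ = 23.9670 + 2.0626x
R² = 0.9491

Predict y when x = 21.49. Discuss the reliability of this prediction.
ŷ = 68.2923, but this is extrapolation (above the data range [2.07, 9.62]) and may be unreliable.

Prediction calculation:
ŷ = 23.9670 + 2.0626 × 21.49
ŷ = 68.2923

Reliability:
- Data range: x ∈ [2.07, 9.62]
- Prediction point: x = 21.49 is 11.87 units above the observed range → this is EXTRAPOLATION, not interpolation

Why that matters here:
- R² describes fit only over the sampled x values; it says nothing about behaviour beyond them
- Real relationships often flatten, saturate, or turn nonlinear at extremes
- There are no observations near this x to validate the fitted line there

A defensible statement: 'if the linear trend continued to x = 21.49, y would be about 68.2923' — the premise is untested.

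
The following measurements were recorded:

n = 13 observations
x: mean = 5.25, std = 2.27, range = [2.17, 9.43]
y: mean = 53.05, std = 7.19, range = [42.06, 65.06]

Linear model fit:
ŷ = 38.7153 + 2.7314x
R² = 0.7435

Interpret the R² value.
R² = 0.7435 means 74.35% of the variation in y is explained by the linear relationship with x. This indicates a strong fit.

The coefficient of determination R² is the fraction of the total variation in y that the fitted line accounts for.

Here R² = 0.7435:
- Explained: 74.35% of the variation in y
- Unexplained (residual): 100% − 74.35% = 25.65%
- Rule of thumb (below 0.3 weak; 0.3 to below 0.7 moderate; 0.7 and above strong) → strong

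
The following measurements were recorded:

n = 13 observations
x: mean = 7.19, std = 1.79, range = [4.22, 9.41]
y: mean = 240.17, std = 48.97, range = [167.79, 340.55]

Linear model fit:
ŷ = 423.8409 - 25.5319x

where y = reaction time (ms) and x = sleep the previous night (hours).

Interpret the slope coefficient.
An increase of one hour in sleep is associated with a 25.5319 ms decrease in predicted reaction time.

The slope coefficient β₁ = -25.5319 represents the marginal effect of sleep on reaction time.

Interpretation:
- Sleep up by 1 hour → predicted reaction time decreases by 25.5319 ms
- This is a linear approximation: the same per-unit change is assumed across the whole observed x range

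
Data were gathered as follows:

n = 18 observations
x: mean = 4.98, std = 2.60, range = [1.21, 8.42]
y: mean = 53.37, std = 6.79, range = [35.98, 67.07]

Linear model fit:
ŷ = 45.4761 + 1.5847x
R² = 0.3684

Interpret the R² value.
About 36.84% of the variability in y is accounted for by the regression on x (R² = 0.3684) — a moderate linear fit.

The coefficient of determination R² is the fraction of the total variation in y that the fitted line accounts for.

Here R² = 0.3684:
- Explained: 36.84% of the variation in y
- Unexplained (residual): 100% − 36.84% = 63.16%
- Rule of thumb (below 0.3 weak; 0.3 to below 0.7 moderate; 0.7 and above strong) → moderate

Calculation: R² = 1 − (SS_res / SS_tot), where SS_res is the sum of squared residuals and SS_tot the total sum of squares.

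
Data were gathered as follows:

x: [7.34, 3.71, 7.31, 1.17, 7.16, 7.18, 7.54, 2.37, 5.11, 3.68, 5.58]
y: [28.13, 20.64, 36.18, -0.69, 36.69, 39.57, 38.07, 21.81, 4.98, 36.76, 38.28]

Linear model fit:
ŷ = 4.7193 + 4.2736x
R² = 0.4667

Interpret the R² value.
R² = 0.4667 means 46.67% of the variation in y is explained by the linear relationship with x. This indicates a moderate fit.

R² = 1 − SS_res/SS_tot compares the residual scatter to the total scatter of y about its mean.

Here R² = 0.4667:
- Explained: 46.67% of the variation in y
- Unexplained (residual): 100% − 46.67% = 53.33%
- Rule of thumb (below 0.3 weak; 0.3 to below 0.7 moderate; 0.7 and above strong) → moderate

Note: R² never decreases when predictors are added, so it should not be used alone to compare models of different size.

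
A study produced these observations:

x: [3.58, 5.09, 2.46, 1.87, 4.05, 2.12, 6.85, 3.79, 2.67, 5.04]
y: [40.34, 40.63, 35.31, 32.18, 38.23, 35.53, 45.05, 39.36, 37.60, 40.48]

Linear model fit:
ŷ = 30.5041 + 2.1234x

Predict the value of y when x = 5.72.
ŷ = 42.6499

To predict y for x = 5.72, substitute into the regression equation:

ŷ = 30.5041 + 2.1234 × 5.72
ŷ = 30.5041 + 12.1458
ŷ = 42.6499

This is the fitted mean response at that x — an individual observation would come with a wider prediction interval.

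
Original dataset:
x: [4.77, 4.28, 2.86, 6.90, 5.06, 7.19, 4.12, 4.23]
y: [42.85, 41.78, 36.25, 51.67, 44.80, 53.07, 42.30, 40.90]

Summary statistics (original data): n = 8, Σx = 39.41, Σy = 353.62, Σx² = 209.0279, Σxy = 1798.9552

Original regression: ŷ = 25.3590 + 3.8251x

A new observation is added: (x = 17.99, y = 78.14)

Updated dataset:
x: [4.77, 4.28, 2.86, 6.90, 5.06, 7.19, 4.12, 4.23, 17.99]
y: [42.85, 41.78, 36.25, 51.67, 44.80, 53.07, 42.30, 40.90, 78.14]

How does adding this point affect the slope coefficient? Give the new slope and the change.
Adding the point moves β₁ from 3.8251 to 2.7075, i.e. it decreases by 1.1176 (-29.2%).

The new point has HIGH LEVERAGE: x = 17.99 is far from the original mean x̄ = 39.41/8 ≈ 4.93 (original range [2.86, 7.19]).

Step 1: Update the sums with the new point (n goes from 8 to 9)
Σx  = 39.41 + 17.99 = 57.40
Σy  = 353.62 + 78.14 = 431.76
Σx² = 209.0279 + 17.99² = 209.0279 + 323.6401 = 532.6680
Σxy = 1798.9552 + 17.99×78.14 = 1798.9552 + 1405.7386 = 3204.6938

Step 2: Recompute the slope with b₁ = (nΣxy − ΣxΣy) / (nΣx² − (Σx)²)
Numerator   = 9×3204.6938 − 57.40×431.76 = 28842.2442 − 24783.0240 = 4059.2202
Denominator = 9×532.6680 − 57.40² = 4794.0120 − 3294.7600 = 1499.2520
b₁(new) = 4059.2202 / 1499.2520 = 2.7075

(Same formula on the original sums: (8×1798.9552 − 39.41×353.62) / (8×209.0279 − 39.41²) = 455.4774 / 119.0751 = 3.8251, matching the given fit.)

Step 3: Change in slope
Δβ₁ = 2.7075 − 3.8251 = -1.1176
Relative change = -1.1176 / 3.8251 × 100% = -29.2%
→ the slope decreases when the point is added.

A high-leverage point only changes the slope if it is off the original line; here y = 78.14 is below the original trend, so the slope decreases.
In practice: check such a point for data-entry or measurement error.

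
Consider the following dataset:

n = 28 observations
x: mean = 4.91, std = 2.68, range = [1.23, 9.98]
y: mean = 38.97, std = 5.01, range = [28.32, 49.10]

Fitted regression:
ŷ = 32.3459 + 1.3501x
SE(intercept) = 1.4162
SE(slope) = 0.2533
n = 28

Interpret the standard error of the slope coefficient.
SE(β̂₁) = 0.2533 is the estimated standard deviation of the slope estimate across repeated samples; relative to β̂₁ = 1.3501 that is 18.8%, a precise estimate.

SE(β̂₁) = 0.2533 says: if we drew many samples of n = 28 from the same population and refit each time, the fitted slopes would scatter with a standard deviation of roughly 0.2533 around the true β₁.

Relative precision:
- SE / |β̂₁| = 0.2533 / 1.3501 = 18.8%
- Rule of thumb (under 20%: precise; 20% to under 50%: moderately precise; 50% or more: imprecise) → precise

Link to interval estimation: a confidence interval for β₁ is β̂₁ ± t* × 0.2533, so SE sets the half-width per unit of t*.

What drives SE(β̂₁): more residual scatter → larger SE; larger n (here n = 28) → smaller SE.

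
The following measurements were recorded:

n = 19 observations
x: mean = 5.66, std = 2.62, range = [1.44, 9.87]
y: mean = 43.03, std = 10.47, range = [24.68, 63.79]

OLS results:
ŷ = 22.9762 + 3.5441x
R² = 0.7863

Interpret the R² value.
The model explains 78.63% of the variance in y (R² = 0.7863), leaving 21.37% unexplained; the fit is strong.

R² (coefficient of determination) measures the proportion of variance in y explained by the regression model.

Here R² = 0.7863:
- Explained: 78.63% of the variation in y
- Unexplained (residual): 100% − 78.63% = 21.37%
- Rule of thumb (below 0.3 weak; 0.3 to below 0.7 moderate; 0.7 and above strong) → strong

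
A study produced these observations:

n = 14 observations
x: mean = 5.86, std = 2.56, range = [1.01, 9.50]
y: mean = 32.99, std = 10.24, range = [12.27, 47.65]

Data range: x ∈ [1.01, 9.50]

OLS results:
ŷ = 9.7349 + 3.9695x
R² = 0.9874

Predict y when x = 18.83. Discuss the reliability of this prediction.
The equation gives ŷ = 84.4806; however x = 18.83 is 9.33 units above the observed range, so this extrapolated value should not be trusted.

Prediction calculation:
ŷ = 9.7349 + 3.9695 × 18.83
ŷ = 84.4806

Reliability:
- Data range: x ∈ [1.01, 9.50]
- Prediction point: x = 18.83 is 9.33 units above the observed range → this is EXTRAPOLATION, not interpolation

Why that matters here:
- Real relationships often flatten, saturate, or turn nonlinear at extremes
- R² describes fit only over the sampled x values; it says nothing about behaviour beyond them
- There are no observations near this x to validate the fitted line there

Report the number if required, but flag clearly that it is an extrapolation.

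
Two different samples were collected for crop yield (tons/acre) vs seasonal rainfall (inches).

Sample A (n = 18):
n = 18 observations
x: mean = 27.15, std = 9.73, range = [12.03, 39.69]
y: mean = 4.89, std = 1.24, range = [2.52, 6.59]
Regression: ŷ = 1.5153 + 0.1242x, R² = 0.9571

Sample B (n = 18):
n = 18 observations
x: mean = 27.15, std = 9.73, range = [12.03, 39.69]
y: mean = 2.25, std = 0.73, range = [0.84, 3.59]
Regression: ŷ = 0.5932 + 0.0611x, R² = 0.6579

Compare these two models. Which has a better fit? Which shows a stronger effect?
Model A has the better fit (R² = 0.9571 vs 0.6579). Model A shows the stronger effect (|β₁| = 0.1242 vs 0.0611).

Model Comparison:

Fit — compare R²:
- Model A: R² = 0.9571 → 95.71% of variance in crop yield explained
- Model B: R² = 0.6579 → 65.79% of variance in crop yield explained
- 0.9571 > 0.6579 → Model A has the better fit

Which has the larger per-inch effect? (|β₁|)
- Model A: β₁ = 0.1242 → predicted crop yield rises 0.1242 tons/acre per additional inch of rainfall
- Model B: β₁ = 0.0611 → predicted crop yield rises 0.0611 tons/acre per additional inch of rainfall
- |0.1242| > |0.0611| → Model A shows the stronger marginal effect

Notes:
- A steeper slope doesn't make a better model if the scatter around the line is large.
- A better fit (higher R²) doesn't necessarily mean a more important relationship.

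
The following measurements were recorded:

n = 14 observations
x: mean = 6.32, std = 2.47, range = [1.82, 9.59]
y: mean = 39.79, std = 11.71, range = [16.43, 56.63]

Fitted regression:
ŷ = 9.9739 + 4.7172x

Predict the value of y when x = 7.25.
ŷ = 44.1736

To predict y for x = 7.25, substitute into the regression equation:

ŷ = 9.9739 + 4.7172 × 7.25
ŷ = 9.9739 + 34.1997
ŷ = 44.1736

This is a point prediction; actual observations scatter around it by roughly the residual standard deviation.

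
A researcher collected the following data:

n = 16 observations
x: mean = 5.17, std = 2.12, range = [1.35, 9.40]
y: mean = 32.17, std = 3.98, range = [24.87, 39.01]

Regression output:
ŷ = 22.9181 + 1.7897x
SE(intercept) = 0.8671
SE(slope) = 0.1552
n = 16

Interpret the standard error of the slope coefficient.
SE(slope) = 0.1552 measures the uncertainty in the estimated slope. The coefficient is estimated precisely (SE/|β̂₁| = 8.7%).

SE(β̂₁) = 0.1552 says: if we drew many samples of n = 16 from the same population and refit each time, the fitted slopes would scatter with a standard deviation of roughly 0.1552 around the true β₁.

Relative precision:
- SE / |β̂₁| = 0.1552 / 1.7897 = 8.7%
- Rule of thumb (under 20%: precise; 20% to under 50%: moderately precise; 50% or more: imprecise) → precise

Rough 95% range (±2 SE): 1.7897 ± 0.3104 → (1.4793, 2.1001).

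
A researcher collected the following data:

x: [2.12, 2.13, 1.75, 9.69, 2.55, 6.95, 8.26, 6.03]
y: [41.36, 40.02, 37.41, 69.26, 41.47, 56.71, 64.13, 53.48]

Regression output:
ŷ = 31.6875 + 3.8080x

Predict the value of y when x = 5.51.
ŷ = 52.6696

x = 5.51 lies inside the observed range [1.75, 9.69], so the fitted equation applies directly:

ŷ = 31.6875 + 3.8080 × 5.51
ŷ = 31.6875 + 20.9821
ŷ = 52.6696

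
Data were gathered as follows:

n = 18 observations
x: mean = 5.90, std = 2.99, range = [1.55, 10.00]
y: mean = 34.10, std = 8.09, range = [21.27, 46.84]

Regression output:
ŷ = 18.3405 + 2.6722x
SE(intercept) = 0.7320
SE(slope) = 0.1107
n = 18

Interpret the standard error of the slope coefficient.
SE(slope) = 0.1107 measures the uncertainty in the estimated slope. The coefficient is estimated precisely (SE/|β̂₁| = 4.1%).

SE(β̂₁) = 0.1107 says: if we drew many samples of n = 18 from the same population and refit each time, the fitted slopes would scatter with a standard deviation of roughly 0.1107 around the true β₁.

Relative precision:
- SE / |β̂₁| = 0.1107 / 2.6722 = 4.1%
- Rule of thumb (under 20%: precise; 20% to under 50%: moderately precise; 50% or more: imprecise) → precise

Link to the t-test: t = β̂₁ / SE(β̂₁) = 2.6722 / 0.1107 = 24.1391, the statistic for H₀: β₁ = 0.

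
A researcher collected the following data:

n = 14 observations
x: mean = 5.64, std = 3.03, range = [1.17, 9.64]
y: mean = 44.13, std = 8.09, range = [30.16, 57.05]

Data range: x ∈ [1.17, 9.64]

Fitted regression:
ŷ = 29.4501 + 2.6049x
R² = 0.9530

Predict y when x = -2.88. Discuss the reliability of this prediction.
ŷ = 21.9480 (extrapolation — x = -2.88 lies outside [1.17, 9.64], so reliability is low).

Prediction calculation:
ŷ = 29.4501 + 2.6049 × (-2.88)
ŷ = 21.9480

Reliability:
- Data range: x ∈ [1.17, 9.64]
- Prediction point: x = -2.88 is 4.05 units below the observed range → this is EXTRAPOLATION, not interpolation

Why that matters here:
- There are no observations near this x to validate the fitted line there
- The linear relationship may not hold outside the observed range

Report the number if required, but flag clearly that it is an extrapolation.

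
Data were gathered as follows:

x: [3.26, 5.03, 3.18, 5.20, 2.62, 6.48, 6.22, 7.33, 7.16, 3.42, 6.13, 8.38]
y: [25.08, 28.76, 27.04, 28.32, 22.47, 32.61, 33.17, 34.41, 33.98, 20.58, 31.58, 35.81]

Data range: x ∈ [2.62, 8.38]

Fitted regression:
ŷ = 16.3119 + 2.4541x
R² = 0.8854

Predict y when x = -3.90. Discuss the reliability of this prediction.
ŷ = 6.7409 (extrapolation — x = -3.90 lies outside [2.62, 8.38], so reliability is low).

Prediction calculation:
ŷ = 16.3119 + 2.4541 × (-3.90)
ŷ = 6.7409

Reliability:
- Data range: x ∈ [2.62, 8.38]
- Prediction point: x = -3.90 is 6.52 units below the observed range → this is EXTRAPOLATION, not interpolation

Why that matters here:
- The standard error of prediction grows with (x − x̄)², and x = -3.90 is far from x̄ = 5.37
- Real relationships often flatten, saturate, or turn nonlinear at extremes
- R² describes fit only over the sampled x values; it says nothing about behaviour beyond them

The R² = 0.8854 only validates the fit within [2.62, 8.38]; treat ŷ = 6.7409 with caution.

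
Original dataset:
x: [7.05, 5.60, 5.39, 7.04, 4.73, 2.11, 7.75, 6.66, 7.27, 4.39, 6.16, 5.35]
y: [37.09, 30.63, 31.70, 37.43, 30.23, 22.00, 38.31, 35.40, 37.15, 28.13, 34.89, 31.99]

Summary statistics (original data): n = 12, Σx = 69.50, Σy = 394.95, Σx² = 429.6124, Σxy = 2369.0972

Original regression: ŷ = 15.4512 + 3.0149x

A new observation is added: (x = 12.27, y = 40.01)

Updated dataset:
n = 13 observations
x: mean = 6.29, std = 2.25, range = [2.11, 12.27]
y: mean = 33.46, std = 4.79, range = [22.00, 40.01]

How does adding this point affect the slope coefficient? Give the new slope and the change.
New slope β₁ = 1.8854 versus 3.0149 before: a change of -1.1295 (-37.5%).

x = 12.27 lies well outside the original x-range [2.11, 7.75] (x̄ ≈ 5.79), so this observation has high leverage and can move the slope substantially.

Step 1: Update the sums with the new point (n goes from 12 to 13)
Σx  = 69.50 + 12.27 = 81.77
Σy  = 394.95 + 40.01 = 434.96
Σx² = 429.6124 + 12.27² = 429.6124 + 150.5529 = 580.1653
Σxy = 2369.0972 + 12.27×40.01 = 2369.0972 + 490.9227 = 2860.0199

Step 2: Recompute the slope with b₁ = (nΣxy − ΣxΣy) / (nΣx² − (Σx)²)
Numerator   = 13×2860.0199 − 81.77×434.96 = 37180.2587 − 35566.6792 = 1613.5795
Denominator = 13×580.1653 − 81.77² = 7542.1489 − 6686.3329 = 855.8160
b₁(new) = 1613.5795 / 855.8160 = 1.8854

(Same formula on the original sums: (12×2369.0972 − 69.50×394.95) / (12×429.6124 − 69.50²) = 980.1414 / 325.0988 = 3.0149, matching the given fit.)

Step 3: Change in slope
Δβ₁ = 1.8854 − 3.0149 = -1.1295
Relative change = -1.1295 / 3.0149 × 100% = -37.5%
→ the slope decreases when the point is added.

Because the point sits below the extension of the original line at a high-leverage x, it tilts the fit down.
In practice: investigate whether it comes from the same population as the rest of the sample.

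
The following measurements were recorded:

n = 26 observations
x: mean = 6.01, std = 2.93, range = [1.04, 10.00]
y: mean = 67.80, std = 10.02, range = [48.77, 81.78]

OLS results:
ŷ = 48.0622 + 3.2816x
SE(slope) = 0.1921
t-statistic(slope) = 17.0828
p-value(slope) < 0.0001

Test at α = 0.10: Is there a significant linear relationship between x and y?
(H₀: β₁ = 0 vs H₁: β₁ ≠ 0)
Reject H₀: p-value < 0.0001 < α = 0.10. The linear relationship is significant at the 10% level.

Hypothesis test for the slope coefficient:

H₀: β₁ = 0 (no linear relationship)
H₁: β₁ ≠ 0 (linear relationship exists)

Test statistic: t = β̂₁ / SE(β̂₁) = 3.2816 / 0.1921 = 17.0828

The p-value (<0.0001) is the probability, under H₀, of a t-statistic at least as extreme as |t| = 17.0828 (two-sided, df = n − 2 = 24).

Decision rule: reject H₀ if p-value < α.
p-value < 0.0001 < α = 0.10 → reject H₀.

Conclusion: the linear association between x and y is significant at the 10% level.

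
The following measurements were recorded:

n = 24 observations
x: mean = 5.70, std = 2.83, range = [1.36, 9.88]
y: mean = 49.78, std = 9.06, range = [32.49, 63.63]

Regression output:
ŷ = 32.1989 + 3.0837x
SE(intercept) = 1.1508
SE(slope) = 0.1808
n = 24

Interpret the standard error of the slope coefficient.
The slope 3.0837 is pinned down to within about ±0.1808 (one SE) by these data — relative uncertainty 5.9%, i.e. precise.

What SE measures:
- The standard error quantifies the sampling variability of the coefficient estimate
- It is the estimated standard deviation of β̂₁ across hypothetical repeated samples of the same size
- Smaller SE → more precise estimate

Relative precision:
- SE / |β̂₁| = 0.1808 / 3.0837 = 5.9%
- Rule of thumb (under 20%: precise; 20% to under 50%: moderately precise; 50% or more: imprecise) → precise

Link to interval estimation: a confidence interval for β₁ is β̂₁ ± t* × 0.1808, so SE sets the half-width per unit of t*.

What drives SE(β̂₁): larger n (here n = 24) → smaller SE; wider spread of x values → smaller SE; more residual scatter → larger SE.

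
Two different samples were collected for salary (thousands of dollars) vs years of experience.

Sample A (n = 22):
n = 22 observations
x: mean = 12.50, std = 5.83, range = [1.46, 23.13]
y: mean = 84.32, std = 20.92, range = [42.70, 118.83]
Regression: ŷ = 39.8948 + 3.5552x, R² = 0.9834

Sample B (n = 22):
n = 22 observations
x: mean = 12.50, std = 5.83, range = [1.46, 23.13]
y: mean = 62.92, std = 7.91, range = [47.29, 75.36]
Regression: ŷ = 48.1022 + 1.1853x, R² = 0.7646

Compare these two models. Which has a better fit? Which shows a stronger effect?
Model A has the better fit (R² = 0.9834 vs 0.7646). Model A shows the stronger effect (|β₁| = 3.5552 vs 1.1853).

Model Comparison:

Goodness of fit (R²):
- Model A: R² = 0.9834 → 98.34% of variance in salary explained
- Model B: R² = 0.7646 → 76.46% of variance in salary explained
- 0.9834 > 0.7646 → Model A has the better fit

Which has the larger per-year effect? (|β₁|)
- Model A: β₁ = 3.5552 → predicted salary rises 3.5552 thousand dollars per additional year of experience
- Model B: β₁ = 1.1853 → predicted salary rises 1.1853 thousand dollars per additional year of experience
- |3.5552| > |1.1853| → Model A shows the stronger marginal effect

Note: A better fit (higher R²) doesn't necessarily mean a more important relationship.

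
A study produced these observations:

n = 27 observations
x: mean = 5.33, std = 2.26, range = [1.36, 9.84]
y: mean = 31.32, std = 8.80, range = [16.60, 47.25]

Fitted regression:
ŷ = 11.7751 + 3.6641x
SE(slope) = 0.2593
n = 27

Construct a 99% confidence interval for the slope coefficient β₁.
The 99% CI for β₁ is (2.9413, 4.3869)

Confidence interval for the slope:

The 99% CI for β₁ is: β̂₁ ± t*(α/2, n-2) × SE(β̂₁)

Step 1: Find critical t-value
- Confidence level = 0.99
- Degrees of freedom = n - 2 = 27 - 2 = 25
- t*(α/2, 25) = 2.7874

Step 2: Calculate margin of error
Margin = 2.7874 × 0.2593 = 0.7228

Step 3: Construct interval
CI = 3.6641 ± 0.7228
CI = (2.9413, 4.3869)

Interpretation: We are 99% confident that the true slope β₁ lies between 2.9413 and 4.3869.
Since 0 is outside the interval, a two-sided test at α = 0.01 would reject H₀: β₁ = 0.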